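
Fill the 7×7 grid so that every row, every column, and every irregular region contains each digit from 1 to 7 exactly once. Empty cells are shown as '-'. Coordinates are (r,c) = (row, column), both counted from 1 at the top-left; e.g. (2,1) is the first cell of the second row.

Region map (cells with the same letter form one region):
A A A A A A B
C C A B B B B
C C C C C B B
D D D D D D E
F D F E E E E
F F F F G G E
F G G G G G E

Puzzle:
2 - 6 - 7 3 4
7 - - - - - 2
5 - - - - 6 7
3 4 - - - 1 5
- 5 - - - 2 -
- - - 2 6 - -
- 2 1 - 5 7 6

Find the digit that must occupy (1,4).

(1,2) = 1: row 1 has {2,3,4,6,7}; col 2 has {2,4,5}; region has {2,3,6,7} → only 1 remains.
(1,4) = 5: row 1 has {1,2,3,4,6,7}; col 4 has {2}; region has {1,2,3,6,7} → only 5 remains.

5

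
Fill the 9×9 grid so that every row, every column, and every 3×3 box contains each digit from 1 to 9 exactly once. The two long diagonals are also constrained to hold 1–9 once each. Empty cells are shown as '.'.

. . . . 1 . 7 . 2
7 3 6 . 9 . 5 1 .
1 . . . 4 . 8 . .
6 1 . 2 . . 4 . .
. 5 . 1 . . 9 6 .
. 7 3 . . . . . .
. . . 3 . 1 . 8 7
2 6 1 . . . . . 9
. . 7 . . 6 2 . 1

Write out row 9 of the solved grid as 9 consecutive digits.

387956241

row 2, column 4 = 8 (sole candidate).
row 2, column 6 = 2 (sole candidate).
row 2, column 9 = 4 (sole candidate).
row 5, column 5 = 7 (sole candidate).
row 6, column 7 = 1 (sole candidate).
row 7, column 7 = 6 (sole candidate).
row 8, column 7 = 3 (sole candidate).
row 1, column 4 = 6 (hidden single in row 1).
row 3, column 2 = 2 (hidden single in row 3).
row 3, column 9 = 6 (hidden single in row 3).
row 4, column 8 = 7 (hidden single in row 4).
row 5, column 3 = 2 (hidden single in row 5).
row 6, column 8 = 2 (hidden single in row 6).
row 6, column 5 = 6 (hidden single in row 6).
row 7, column 5 = 2 (hidden single in row 7).
row 9, column 1 = 3: in row 9, 3 can only go here (every other open cell in that row sees a 3).
row 4, column 5 = 3 (hidden single in column 5).
row 5, column 9 = 3 (hidden single in row 5).
row 9, column 2 = 8: in box 7, 8 can only go here (every other open cell in that box sees an 8).
row 9, column 5 = 5: row 9 has {1,2,3,6,7,8}; col 5 has {1,2,3,4,6,7,9}; box has {1,2,3,6} → only 5 remains.
row 9, column 8 = 4: row 9 has {1,2,3,5,6,7,8}; col 8 has {1,2,6,7,8}; box has {1,2,3,6,7,8,9} → only 4 remains.
row 8, column 5 = 8 (sole candidate).
row 8, column 8 = 5 (sole candidate).
row 9, column 4 = 9: row 9 has {1,2,3,4,5,6,7,8}; col 4 has {1,2,3,6,8}; box has {1,2,3,5,6,8} → only 9 remains.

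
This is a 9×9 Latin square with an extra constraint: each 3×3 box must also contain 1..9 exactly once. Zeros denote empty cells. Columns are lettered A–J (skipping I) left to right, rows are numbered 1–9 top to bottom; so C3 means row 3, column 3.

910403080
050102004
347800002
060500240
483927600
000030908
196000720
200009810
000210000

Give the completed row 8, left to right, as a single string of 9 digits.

234759816

C1 = 2 (sole candidate).
G1 = 5 (sole candidate).
C2 = 8 (sole candidate).
G2 = 3 (sole candidate).
G3 = 1 (sole candidate).
A4 = 7 (sole candidate).
E4 = 8 (sole candidate).
F4 = 1 (sole candidate).
J4 = 3 (sole candidate).
H5 = 5 (sole candidate).
J5 = 1 (sole candidate).
A6 = 5 (sole candidate).
B6 = 2 (sole candidate).
C6 = 1 (sole candidate).
D6 = 6 (sole candidate).
F6 = 4 (sole candidate).
H6 = 7 (sole candidate).
D7 = 3 (sole candidate).
J7 = 5 (sole candidate).
D8 = 7: row 8 has {1,2,8,9}; col 4 has {1,2,3,4,5,6,8,9}; box has {1,2,3,9} → only 7 remains.
J8 = 6: row 8 has {1,2,7,8,9}; col 9 has {1,2,3,4,5,8}; box has {1,2,5,7,8} → only 6 remains.
A9 = 8 (sole candidate).
G9 = 4 (sole candidate).
J9 = 9 (sole candidate).
J1 = 7 (sole candidate).
A2 = 6 (sole candidate).
H2 = 9 (sole candidate).
H3 = 6 (sole candidate).
C4 = 9 (sole candidate).
E7 = 4 (sole candidate).
F7 = 8 (sole candidate).
B8 = 3: row 8 has {1,2,6,7,8,9}; col 2 has {1,2,4,5,6,8,9}; box has {1,2,6,8,9} → only 3 remains.
E8 = 5: row 8 has {1,2,3,6,7,8,9}; col 5 has {1,2,3,4,8}; box has {1,2,3,4,7,8,9} → only 5 remains.
B9 = 7 (sole candidate).
C9 = 5 (sole candidate).
F9 = 6 (sole candidate).
H9 = 3 (sole candidate).
E1 = 6 (sole candidate).
E2 = 7 (sole candidate).
E3 = 9 (sole candidate).
F3 = 5 (sole candidate).
C8 = 4: row 8 has {1,2,3,5,6,7,8,9}; col 3 has {1,2,3,5,6,7,8,9}; box has {1,2,3,5,6,7,8,9} → only 4 remains.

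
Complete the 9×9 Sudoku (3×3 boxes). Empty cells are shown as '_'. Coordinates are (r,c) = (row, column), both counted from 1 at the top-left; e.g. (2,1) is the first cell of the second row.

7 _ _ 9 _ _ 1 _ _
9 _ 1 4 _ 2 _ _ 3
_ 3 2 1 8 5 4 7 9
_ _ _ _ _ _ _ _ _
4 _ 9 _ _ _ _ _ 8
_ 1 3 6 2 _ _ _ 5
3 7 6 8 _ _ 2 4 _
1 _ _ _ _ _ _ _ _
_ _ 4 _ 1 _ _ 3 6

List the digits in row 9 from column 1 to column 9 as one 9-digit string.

594217836

(1,9) = 2: row 1 has {1,7,9}; col 9 has {3,5,6,8,9}; box has {1,3,4,7,9} → only 2 remains.
(3,1) = 6: row 3 has {1,2,3,4,5,7,8,9}; col 1 has {1,3,4,7,9}; box has {1,2,3,7,9} → only 6 remains.
(6,1) = 8: row 6 has {1,2,3,5,6}; col 1 has {1,3,4,6,7,9}; box has {1,3,4,9} → only 8 remains.
(6,8) = 9: row 6 has {1,2,3,5,6,8}; col 8 has {3,4,7}; box has {5,8} → only 9 remains.
(7,6) = 9: row 7 has {2,3,4,6,7,8}; col 6 has {2,5}; box has {1,8} → only 9 remains.
(7,9) = 1: row 7 has {2,3,4,6,7,8,9}; col 9 has {2,3,5,6,8,9}; box has {2,3,4,6} → only 1 remains.
(8,9) = 7: row 8 has {1}; col 9 has {1,2,3,5,6,8,9}; box has {1,2,3,4,6} → only 7 remains.
(9,6) = 7: row 9 has {1,3,4,6}; col 6 has {2,5,9}; box has {1,8,9} → only 7 remains.
(4,9) = 4: row 4 has {}; col 9 has {1,2,3,5,6,7,8,9}; box has {5,8,9} → only 4 remains.
(6,6) = 4: row 6 has {1,2,3,5,6,8,9}; col 6 has {2,5,7,9}; box has {2,6} → only 4 remains.
(6,7) = 7: row 6 has {1,2,3,4,5,6,8,9}; col 7 has {1,2,4}; box has {4,5,8,9} → only 7 remains.
(7,5) = 5: row 7 has {1,2,3,4,6,7,8,9}; col 5 has {1,2,8}; box has {1,7,8,9} → only 5 remains.
(9,4) = 2: row 9 has {1,3,4,6,7}; col 4 has {1,4,6,8,9}; box has {1,5,7,8,9} → only 2 remains.
(8,4) = 3: row 8 has {1,7}; col 4 has {1,2,4,6,8,9}; box has {1,2,5,7,8,9} → only 3 remains.
(8,6) = 6: row 8 has {1,3,7}; col 6 has {2,4,5,7,9}; box has {1,2,3,5,7,8,9} → only 6 remains.
(9,1) = 5: row 9 has {1,2,3,4,6,7}; col 1 has {1,3,4,6,7,8,9}; box has {1,3,4,6,7} → only 5 remains.
(1,6) = 3: row 1 has {1,2,7,9}; col 6 has {2,4,5,6,7,9}; box has {1,2,4,5,8,9} → only 3 remains.
(4,1) = 2: row 4 has {4}; col 1 has {1,3,4,5,6,7,8,9}; box has {1,3,4,8,9} → only 2 remains.
(5,6) = 1: row 5 has {4,8,9}; col 6 has {2,3,4,5,6,7,9}; box has {2,4,6} → only 1 remains.
(8,3) = 8: row 8 has {1,3,6,7}; col 3 has {1,2,3,4,6,9}; box has {1,3,4,5,6,7} → only 8 remains.
(8,5) = 4: row 8 has {1,3,6,7,8}; col 5 has {1,2,5,8}; box has {1,2,3,5,6,7,8,9} → only 4 remains.
(8,8) = 5: row 8 has {1,3,4,6,7,8}; col 8 has {3,4,7,9}; box has {1,2,3,4,6,7} → only 5 remains.
(9,2) = 9: row 9 has {1,2,3,4,5,6,7}; col 2 has {1,3,7}; box has {1,3,4,5,6,7,8} → only 9 remains.
(9,7) = 8: row 9 has {1,2,3,4,5,6,7,9}; col 7 has {1,2,4,7}; box has {1,2,3,4,5,6,7} → only 8 remains.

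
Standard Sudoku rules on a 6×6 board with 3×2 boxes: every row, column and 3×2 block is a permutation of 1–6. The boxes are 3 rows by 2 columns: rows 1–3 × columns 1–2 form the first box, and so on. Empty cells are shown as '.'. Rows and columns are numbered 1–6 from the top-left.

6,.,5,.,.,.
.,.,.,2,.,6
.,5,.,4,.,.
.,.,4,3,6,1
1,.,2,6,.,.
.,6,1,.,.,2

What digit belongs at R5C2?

R1C4 = 1 (sole candidate).
R2C3 = 3 (sole candidate).
R3C3 = 6 (sole candidate).
R3C6 = 3 (sole candidate).
R4C2 = 2 (sole candidate).
R6C4 = 5 (sole candidate).
R1C6 = 4 (sole candidate).
R2C1 = 4 (sole candidate).
R2C2 = 1 (sole candidate).
R2C5 = 5 (sole candidate).
R3C1 = 2 (sole candidate).
R3C5 = 1 (sole candidate).
R4C1 = 5 (sole candidate).
R5C6 = 5 (sole candidate).
R6C1 = 3 (sole candidate).
R6C5 = 4 (sole candidate).
R1C2 = 3 (sole candidate).
R1C5 = 2 (sole candidate).
R5C2 = 4: row 5 has {1,2,5,6}; col 2 has {1,2,3,5,6}; box has {1,2,3,5,6} → only 4 remains.

4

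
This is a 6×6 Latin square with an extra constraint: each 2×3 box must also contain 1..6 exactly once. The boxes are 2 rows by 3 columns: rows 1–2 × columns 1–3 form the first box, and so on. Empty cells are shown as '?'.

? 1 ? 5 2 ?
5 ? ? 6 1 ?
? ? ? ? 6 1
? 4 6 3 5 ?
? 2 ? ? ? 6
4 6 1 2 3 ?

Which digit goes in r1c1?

6

r2c2 = 3 (sole candidate).
r2c6 = 4 (sole candidate).
r3c2 = 5 (sole candidate).
r3c4 = 4 (sole candidate).
r4c6 = 2 (sole candidate).
r5c1 = 3 (sole candidate).
r5c3 = 5 (sole candidate).
r5c4 = 1 (sole candidate).
r5c5 = 4 (sole candidate).
r6c6 = 5 (sole candidate).
r1c1 = 6: row 1 has {1,2,5}; col 1 has {3,4,5}; box has {1,3,5} → only 6 remains.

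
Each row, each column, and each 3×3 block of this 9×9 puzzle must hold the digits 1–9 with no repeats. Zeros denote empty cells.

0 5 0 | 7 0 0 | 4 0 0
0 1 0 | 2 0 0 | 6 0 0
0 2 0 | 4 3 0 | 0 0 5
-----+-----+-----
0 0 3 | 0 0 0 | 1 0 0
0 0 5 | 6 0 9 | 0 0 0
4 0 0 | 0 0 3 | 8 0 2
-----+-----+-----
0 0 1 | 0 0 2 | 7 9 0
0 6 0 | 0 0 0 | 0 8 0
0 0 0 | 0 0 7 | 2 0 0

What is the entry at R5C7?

R3C7 = 9: row 3 has {2,3,4,5}; col 7 has {1,2,4,6,7,8}; box has {4,5,6} → only 9 remains.
R5C7 = 3: row 5 has {5,6,9}; col 7 has {1,2,4,6,7,8,9}; box has {1,2,8} → only 3 remains.

3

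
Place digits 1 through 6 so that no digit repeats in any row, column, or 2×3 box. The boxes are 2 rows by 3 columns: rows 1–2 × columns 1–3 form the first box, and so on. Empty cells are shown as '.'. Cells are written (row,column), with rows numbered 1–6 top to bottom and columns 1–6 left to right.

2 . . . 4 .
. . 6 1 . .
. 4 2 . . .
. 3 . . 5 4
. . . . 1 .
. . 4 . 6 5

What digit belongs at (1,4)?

(2,2) = 5 (sole candidate).
(3,5) = 3 (sole candidate).
(4,3) = 1 (sole candidate).
(1,2) = 1 (sole candidate).
(1,3) = 3 (sole candidate).
(1,6) = 6 (sole candidate).
(2,1) = 4 (sole candidate).
(2,5) = 2 (sole candidate).
(2,6) = 3 (sole candidate).
(3,4) = 6 (sole candidate).
(3,6) = 1 (sole candidate).
(4,1) = 6 (sole candidate).
(4,4) = 2 (sole candidate).
(5,3) = 5 (sole candidate).
(5,6) = 2 (sole candidate).
(6,2) = 2 (sole candidate).
(6,4) = 3 (sole candidate).
(1,4) = 5: row 1 has {1,2,3,4,6}; col 4 has {1,2,3,6}; box has {1,2,3,4,6} → only 5 remains.

5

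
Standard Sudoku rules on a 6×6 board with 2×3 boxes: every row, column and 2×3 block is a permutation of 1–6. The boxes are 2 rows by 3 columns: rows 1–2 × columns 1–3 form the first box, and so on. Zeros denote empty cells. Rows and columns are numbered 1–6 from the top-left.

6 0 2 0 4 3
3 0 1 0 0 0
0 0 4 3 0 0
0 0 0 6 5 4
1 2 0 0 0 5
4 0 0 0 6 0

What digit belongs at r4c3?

3

r1c2 = 5 (sole candidate).
r1c4 = 1 (sole candidate).
r2c2 = 4 (sole candidate).
r2c5 = 2 (sole candidate).
r2c6 = 6 (sole candidate).
r3c5 = 1 (sole candidate).
r3c6 = 2 (sole candidate).
r4c1 = 2 (sole candidate).
r4c3 = 3: row 4 has {2,4,5,6}; col 3 has {1,2,4}; box has {2,4} → only 3 remains.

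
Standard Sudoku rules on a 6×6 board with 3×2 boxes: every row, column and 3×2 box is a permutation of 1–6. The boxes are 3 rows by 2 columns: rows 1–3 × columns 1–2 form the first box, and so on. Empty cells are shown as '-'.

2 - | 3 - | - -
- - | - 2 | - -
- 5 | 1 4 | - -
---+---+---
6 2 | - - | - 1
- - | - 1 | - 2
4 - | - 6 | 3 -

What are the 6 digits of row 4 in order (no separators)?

R1C4 = 5: row 1 has {2,3}; col 4 has {1,2,4,6}; box has {1,2,3,4} → only 5 remains.
R2C3 = 6: row 2 has {2}; col 3 has {1,3}; box has {1,2,3,4,5} → only 6 remains.
R3C1 = 3: row 3 has {1,4,5}; col 1 has {2,4,6}; box has {2,5} → only 3 remains.
R3C6 = 6: row 3 has {1,3,4,5}; col 6 has {1,2}; box has {} → only 6 remains.
R4C4 = 3: row 4 has {1,2,6}; col 4 has {1,2,4,5,6}; box has {1,6} → only 3 remains.
R5C1 = 5: row 5 has {1,2}; col 1 has {2,3,4,6}; box has {2,4,6} → only 5 remains.
R5C2 = 3: row 5 has {1,2,5}; col 2 has {2,5}; box has {2,4,5,6} → only 3 remains.
R5C3 = 4: row 5 has {1,2,3,5}; col 3 has {1,3,6}; box has {1,3,6} → only 4 remains.
R5C5 = 6: row 5 has {1,2,3,4,5}; col 5 has {3}; box has {1,2,3} → only 6 remains.
R6C2 = 1: row 6 has {3,4,6}; col 2 has {2,3,5}; box has {2,3,4,5,6} → only 1 remains.
R6C6 = 5: row 6 has {1,3,4,6}; col 6 has {1,2,6}; box has {1,2,3,6} → only 5 remains.
R1C6 = 4: row 1 has {2,3,5}; col 6 has {1,2,5,6}; box has {6} → only 4 remains.
R2C1 = 1: row 2 has {2,6}; col 1 has {2,3,4,5,6}; box has {2,3,5} → only 1 remains.
R2C2 = 4: row 2 has {1,2,6}; col 2 has {1,2,3,5}; box has {1,2,3,5} → only 4 remains.
R2C5 = 5: row 2 has {1,2,4,6}; col 5 has {3,6}; box has {4,6} → only 5 remains.
R2C6 = 3: row 2 has {1,2,4,5,6}; col 6 has {1,2,4,5,6}; box has {4,5,6} → only 3 remains.
R3C5 = 2: row 3 has {1,3,4,5,6}; col 5 has {3,5,6}; box has {3,4,5,6} → only 2 remains.
R4C3 = 5: row 4 has {1,2,3,6}; col 3 has {1,3,4,6}; box has {1,3,4,6} → only 5 remains.
R4C5 = 4: row 4 has {1,2,3,5,6}; col 5 has {2,3,5,6}; box has {1,2,3,5,6} → only 4 remains.

625341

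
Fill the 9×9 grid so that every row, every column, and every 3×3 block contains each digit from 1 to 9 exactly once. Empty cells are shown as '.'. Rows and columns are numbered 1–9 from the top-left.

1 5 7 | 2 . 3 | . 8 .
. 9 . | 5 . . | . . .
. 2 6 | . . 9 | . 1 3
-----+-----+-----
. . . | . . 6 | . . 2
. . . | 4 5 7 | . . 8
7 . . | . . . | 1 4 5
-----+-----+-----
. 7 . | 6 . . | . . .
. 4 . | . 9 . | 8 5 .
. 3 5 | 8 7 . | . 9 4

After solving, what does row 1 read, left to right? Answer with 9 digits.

157263489

row 3, column 4 = 7: row 3 has {1,2,3,6,9}; col 4 has {2,4,5,6,8}; box has {2,3,5,9} → only 7 remains.
row 7, column 9 = 1: row 7 has {6,7}; col 9 has {2,3,4,5,8}; box has {4,5,8,9} → only 1 remains.
row 3, column 7 = 5: in row 3, 5 can only go here (every other open cell in that row sees a 5).
row 4, column 1 = 5: in row 4, 5 can only go here (every other open cell in that row sees a 5).
row 4, column 3 = 4: in row 4, 4 can only go here (every other open cell in that row sees a 4).
row 6, column 2 = 6: in row 6, 6 can only go here (every other open cell in that row sees a 6).
row 5, column 2 = 1: row 5 has {4,5,7,8}; col 2 has {2,3,4,5,6,7,9}; box has {4,5,6,7} → only 1 remains.
row 4, column 2 = 8: row 4 has {2,4,5,6}; col 2 has {1,2,3,4,5,6,7,9}; box has {1,4,5,6,7} → only 8 remains.
row 7, column 6 = 5: in row 7, 5 can only go here (every other open cell in that row sees a 5).
row 7, column 5 = 4: in row 7, 4 can only go here (every other open cell in that row sees a 4).
row 1, column 5 = 6: row 1 has {1,2,3,5,7,8}; col 5 has {4,5,7,9}; box has {2,3,5,7,9} → only 6 remains.
row 1, column 9 = 9: row 1 has {1,2,3,5,6,7,8}; col 9 has {1,2,3,4,5,8}; box has {1,3,5,8} → only 9 remains.
row 3, column 5 = 8: row 3 has {1,2,3,5,6,7,9}; col 5 has {4,5,6,7,9}; box has {2,3,5,6,7,9} → only 8 remains.
row 1, column 7 = 4: row 1 has {1,2,3,5,6,7,8,9}; col 7 has {1,5,8}; box has {1,3,5,8,9} → only 4 remains.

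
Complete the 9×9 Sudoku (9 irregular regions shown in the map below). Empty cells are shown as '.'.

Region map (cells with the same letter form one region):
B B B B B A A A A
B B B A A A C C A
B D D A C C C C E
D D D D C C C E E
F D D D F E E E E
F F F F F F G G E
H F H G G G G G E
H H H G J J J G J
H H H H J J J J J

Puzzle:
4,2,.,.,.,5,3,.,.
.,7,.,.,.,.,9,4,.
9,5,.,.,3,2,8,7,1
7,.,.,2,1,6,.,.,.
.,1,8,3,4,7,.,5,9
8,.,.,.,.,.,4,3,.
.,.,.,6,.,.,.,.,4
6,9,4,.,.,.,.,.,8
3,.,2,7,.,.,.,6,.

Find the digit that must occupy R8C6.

3

R3C3 = 6: row 3 has {1,2,3,5,7,8,9}; col 3 has {2,4,8}; region has {1,2,3,5,7,8} → only 6 remains.
R3C4 = 4: row 3 has {1,2,3,5,6,7,8,9}; col 4 has {2,3,6,7}; region has {3,5} → only 4 remains.
R4C2 = 4: row 4 has {1,2,6,7}; col 2 has {1,2,5,7,9}; region has {1,2,3,5,6,7,8} → only 4 remains.
R4C3 = 9: row 4 has {1,2,4,6,7}; col 3 has {2,4,6,8}; region has {1,2,3,4,5,6,7,8} → only 9 remains.
R4C7 = 5: row 4 has {1,2,4,6,7,9}; col 7 has {3,4,8,9}; region has {1,2,3,4,6,7,8,9} → only 5 remains.
R4C8 = 8: row 4 has {1,2,4,5,6,7,9}; col 8 has {3,4,5,6,7}; region has {1,4,5,7,9} → only 8 remains.
R4C9 = 3: row 4 has {1,2,4,5,6,7,8,9}; col 9 has {1,4,8,9}; region has {1,4,5,7,8,9} → only 3 remains.
R5C1 = 2: row 5 has {1,3,4,5,7,8,9}; col 1 has {3,4,6,7,8,9}; region has {4,8} → only 2 remains.
R5C7 = 6: row 5 has {1,2,3,4,5,7,8,9}; col 7 has {3,4,5,8,9}; region has {1,3,4,5,7,8,9} → only 6 remains.
R6C2 = 6: row 6 has {3,4,8}; col 2 has {1,2,4,5,7,9}; region has {2,4,8} → only 6 remains.
R6C9 = 2: row 6 has {3,4,6,8}; col 9 has {1,3,4,8,9}; region has {1,3,4,5,6,7,8,9} → only 2 remains.
R7C2 = 3: row 7 has {4,6}; col 2 has {1,2,4,5,6,7,9}; region has {2,4,6,8} → only 3 remains.
R9C2 = 8: row 9 has {2,3,6,7}; col 2 has {1,2,3,4,5,6,7,9}; region has {2,3,4,6,7,9} → only 8 remains.
R9C7 = 1: row 9 has {2,3,6,7,8}; col 7 has {3,4,5,6,8,9}; region has {6,8} → only 1 remains.
R9C9 = 5: row 9 has {1,2,3,6,7,8}; col 9 has {1,2,3,4,8,9}; region has {1,6,8} → only 5 remains.
R1C3 = 1: row 1 has {2,3,4,5}; col 3 has {2,4,6,8,9}; region has {2,4,7,9} → only 1 remains.
R1C4 = 8: row 1 has {1,2,3,4,5}; col 4 has {2,3,4,6,7}; region has {1,2,4,7,9} → only 8 remains.
R1C5 = 6: row 1 has {1,2,3,4,5,8}; col 5 has {1,3,4}; region has {1,2,4,7,8,9} → only 6 remains.
R1C8 = 9: row 1 has {1,2,3,4,5,6,8}; col 8 has {3,4,5,6,7,8}; region has {3,4,5} → only 9 remains.
R1C9 = 7: row 1 has {1,2,3,4,5,6,8,9}; col 9 has {1,2,3,4,5,8,9}; region has {3,4,5,9} → only 7 remains.
R2C1 = 5: row 2 has {4,7,9}; col 1 has {2,3,4,6,7,8,9}; region has {1,2,4,6,7,8,9} → only 5 remains.
R2C3 = 3: row 2 has {4,5,7,9}; col 3 has {1,2,4,6,8,9}; region has {1,2,4,5,6,7,8,9} → only 3 remains.
R2C4 = 1: row 2 has {3,4,5,7,9}; col 4 has {2,3,4,6,7,8}; region has {3,4,5,7,9} → only 1 remains.
R2C6 = 8: row 2 has {1,3,4,5,7,9}; col 6 has {2,5,6,7}; region has {1,3,4,5,7,9} → only 8 remains.
R2C9 = 6: row 2 has {1,3,4,5,7,8,9}; col 9 has {1,2,3,4,5,7,8,9}; region has {1,3,4,5,7,8,9} → only 6 remains.
R7C1 = 1: row 7 has {3,4,6}; col 1 has {2,3,4,5,6,7,8,9}; region has {2,3,4,6,7,8,9} → only 1 remains.
R7C3 = 5: row 7 has {1,3,4,6}; col 3 has {1,2,3,4,6,8,9}; region has {1,2,3,4,6,7,8,9} → only 5 remains.
R7C6 = 9: row 7 has {1,3,4,5,6}; col 6 has {2,5,6,7,8}; region has {3,4,6} → only 9 remains.
R7C8 = 2: row 7 has {1,3,4,5,6,9}; col 8 has {3,4,5,6,7,8,9}; region has {3,4,6,9} → only 2 remains.
R8C4 = 5: row 8 has {4,6,8,9}; col 4 has {1,2,3,4,6,7,8}; region has {2,3,4,6,9} → only 5 remains.
R8C6 = 3: row 8 has {4,5,6,8,9}; col 6 has {2,5,6,7,8,9}; region has {1,5,6,8} → only 3 remains.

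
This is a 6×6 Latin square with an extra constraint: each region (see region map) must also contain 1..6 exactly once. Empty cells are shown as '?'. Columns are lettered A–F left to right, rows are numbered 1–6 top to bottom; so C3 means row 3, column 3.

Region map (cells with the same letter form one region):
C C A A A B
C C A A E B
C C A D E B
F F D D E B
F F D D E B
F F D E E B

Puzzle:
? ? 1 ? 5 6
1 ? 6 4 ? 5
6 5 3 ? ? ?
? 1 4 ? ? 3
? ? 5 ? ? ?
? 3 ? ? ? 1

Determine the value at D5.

3

D1 = 2: row 1 has {1,5,6}; col 4 has {4}; region has {1,3,4,5,6} → only 2 remains.
B2 = 2: row 2 has {1,4,5,6}; col 2 has {1,3,5}; region has {1,5,6} → only 2 remains.
E2 = 3: row 2 has {1,2,4,5,6}; col 5 has {5}; region has {} → only 3 remains.
D3 = 1: row 3 has {3,5,6}; col 4 has {2,4}; region has {4,5} → only 1 remains.
D4 = 6: row 4 has {1,3,4}; col 4 has {1,2,4}; region has {1,4,5} → only 6 remains.
E4 = 2: row 4 has {1,3,4,6}; col 5 has {3,5}; region has {3} → only 2 remains.
D5 = 3: row 5 has {5}; col 4 has {1,2,4,6}; region has {1,4,5,6} → only 3 remains.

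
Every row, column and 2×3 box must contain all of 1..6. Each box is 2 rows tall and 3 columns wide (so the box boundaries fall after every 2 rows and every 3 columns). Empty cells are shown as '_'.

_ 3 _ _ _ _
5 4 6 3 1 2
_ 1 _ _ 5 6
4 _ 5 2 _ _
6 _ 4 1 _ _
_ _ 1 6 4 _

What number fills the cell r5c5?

2

r1c3 = 2 (sole candidate).
r1c5 = 6 (sole candidate).
r3c3 = 3 (sole candidate).
r3c4 = 4 (sole candidate).
r4c2 = 6 (sole candidate).
r4c5 = 3 (sole candidate).
r4c6 = 1 (sole candidate).
r5c5 = 2: row 5 has {1,4,6}; col 5 has {1,3,4,5,6}; box has {1,4,6} → only 2 remains.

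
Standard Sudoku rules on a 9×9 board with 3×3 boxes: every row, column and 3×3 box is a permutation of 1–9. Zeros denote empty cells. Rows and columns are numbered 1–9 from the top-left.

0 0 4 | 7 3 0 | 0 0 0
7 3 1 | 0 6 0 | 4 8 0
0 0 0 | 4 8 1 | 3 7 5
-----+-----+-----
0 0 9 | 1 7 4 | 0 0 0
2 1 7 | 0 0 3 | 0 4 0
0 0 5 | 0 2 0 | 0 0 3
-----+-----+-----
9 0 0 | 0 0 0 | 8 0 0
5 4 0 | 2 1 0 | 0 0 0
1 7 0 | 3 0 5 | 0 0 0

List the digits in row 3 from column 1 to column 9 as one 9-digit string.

R3C1 = 6: row 3 has {1,3,4,5,7,8}; col 1 has {1,2,5,7,9}; box has {1,3,4,7} → only 6 remains.
R3C3 = 2: row 3 has {1,3,4,5,6,7,8}; col 3 has {1,4,5,7,9}; box has {1,3,4,6,7} → only 2 remains.
R7C4 = 6: row 7 has {8,9}; col 4 has {1,2,3,4,7}; box has {1,2,3,5} → only 6 remains.
R7C5 = 4: row 7 has {6,8,9}; col 5 has {1,2,3,6,7,8}; box has {1,2,3,5,6} → only 4 remains.
R7C6 = 7: row 7 has {4,6,8,9}; col 6 has {1,3,4,5}; box has {1,2,3,4,5,6} → only 7 remains.
R9C5 = 9: row 9 has {1,3,5,7}; col 5 has {1,2,3,4,6,7,8}; box has {1,2,3,4,5,6,7} → only 9 remains.
R1C1 = 8: row 1 has {3,4,7}; col 1 has {1,2,5,6,7,9}; box has {1,2,3,4,6,7} → only 8 remains.
R3C2 = 9: row 3 has {1,2,3,4,5,6,7,8}; col 2 has {1,3,4,7}; box has {1,2,3,4,6,7,8} → only 9 remains.

692481375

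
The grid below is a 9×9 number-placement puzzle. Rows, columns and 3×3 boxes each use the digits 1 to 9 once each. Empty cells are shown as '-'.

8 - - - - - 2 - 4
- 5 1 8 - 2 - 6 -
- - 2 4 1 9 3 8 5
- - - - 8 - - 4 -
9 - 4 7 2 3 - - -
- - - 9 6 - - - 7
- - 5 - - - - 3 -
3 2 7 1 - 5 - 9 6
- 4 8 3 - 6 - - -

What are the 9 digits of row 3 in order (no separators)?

R1C6 = 7: row 1 has {2,4,8}; col 6 has {2,3,5,6,9}; box has {1,2,4,8,9} → only 7 remains.
R1C8 = 1: row 1 has {2,4,7,8}; col 8 has {3,4,6,8,9}; box has {2,3,4,5,6,8} → only 1 remains.
R2C5 = 3: row 2 has {1,2,5,6,8}; col 5 has {1,2,6,8}; box has {1,2,4,7,8,9} → only 3 remains.
R2C9 = 9: row 2 has {1,2,3,5,6,8}; col 9 has {4,5,6,7}; box has {1,2,3,4,5,6,8} → only 9 remains.
R4C4 = 5: row 4 has {4,8}; col 4 has {1,3,4,7,8,9}; box has {2,3,6,7,8,9} → only 5 remains.
R4C6 = 1: row 4 has {4,5,8}; col 6 has {2,3,5,6,7,9}; box has {2,3,5,6,7,8,9} → only 1 remains.
R5C8 = 5: row 5 has {2,3,4,7,9}; col 8 has {1,3,4,6,8,9}; box has {4,7} → only 5 remains.
R6C3 = 3: row 6 has {6,7,9}; col 3 has {1,2,4,5,7,8}; box has {4,9} → only 3 remains.
R6C6 = 4: row 6 has {3,6,7,9}; col 6 has {1,2,3,5,6,7,9}; box has {1,2,3,5,6,7,8,9} → only 4 remains.
R6C8 = 2: row 6 has {3,4,6,7,9}; col 8 has {1,3,4,5,6,8,9}; box has {4,5,7} → only 2 remains.
R7C4 = 2: row 7 has {3,5}; col 4 has {1,3,4,5,7,8,9}; box has {1,3,5,6} → only 2 remains.
R7C6 = 8: row 7 has {2,3,5}; col 6 has {1,2,3,4,5,6,7,9}; box has {1,2,3,5,6} → only 8 remains.
R7C9 = 1: row 7 has {2,3,5,8}; col 9 has {4,5,6,7,9}; box has {3,6,9} → only 1 remains.
R8C5 = 4: row 8 has {1,2,3,5,6,7,9}; col 5 has {1,2,3,6,8}; box has {1,2,3,5,6,8} → only 4 remains.
R8C7 = 8: row 8 has {1,2,3,4,5,6,7,9}; col 7 has {2,3}; box has {1,3,6,9} → only 8 remains.
R9C1 = 1: row 9 has {3,4,6,8}; col 1 has {3,8,9}; box has {2,3,4,5,7,8} → only 1 remains.
R9C8 = 7: row 9 has {1,3,4,6,8}; col 8 has {1,2,3,4,5,6,8,9}; box has {1,3,6,8,9} → only 7 remains.
R9C9 = 2: row 9 has {1,3,4,6,7,8}; col 9 has {1,4,5,6,7,9}; box has {1,3,6,7,8,9} → only 2 remains.
R1C4 = 6: row 1 has {1,2,4,7,8}; col 4 has {1,2,3,4,5,7,8,9}; box has {1,2,3,4,7,8,9} → only 6 remains.
R1C5 = 5: row 1 has {1,2,4,6,7,8}; col 5 has {1,2,3,4,6,8}; box has {1,2,3,4,6,7,8,9} → only 5 remains.
R2C7 = 7: row 2 has {1,2,3,5,6,8,9}; col 7 has {2,3,8}; box has {1,2,3,4,5,6,8,9} → only 7 remains.
R4C3 = 6: row 4 has {1,4,5,8}; col 3 has {1,2,3,4,5,7,8}; box has {3,4,9} → only 6 remains.
R4C7 = 9: row 4 has {1,4,5,6,8}; col 7 has {2,3,7,8}; box has {2,4,5,7} → only 9 remains.
R4C9 = 3: row 4 has {1,4,5,6,8,9}; col 9 has {1,2,4,5,6,7,9}; box has {2,4,5,7,9} → only 3 remains.
R5C9 = 8: row 5 has {2,3,4,5,7,9}; col 9 has {1,2,3,4,5,6,7,9}; box has {2,3,4,5,7,9} → only 8 remains.
R6C1 = 5: row 6 has {2,3,4,6,7,9}; col 1 has {1,3,8,9}; box has {3,4,6,9} → only 5 remains.
R6C7 = 1: row 6 has {2,3,4,5,6,7,9}; col 7 has {2,3,7,8,9}; box has {2,3,4,5,7,8,9} → only 1 remains.
R7C1 = 6: row 7 has {1,2,3,5,8}; col 1 has {1,3,5,8,9}; box has {1,2,3,4,5,7,8} → only 6 remains.
R7C2 = 9: row 7 has {1,2,3,5,6,8}; col 2 has {2,4,5}; box has {1,2,3,4,5,6,7,8} → only 9 remains.
R7C5 = 7: row 7 has {1,2,3,5,6,8,9}; col 5 has {1,2,3,4,5,6,8}; box has {1,2,3,4,5,6,8} → only 7 remains.
R7C7 = 4: row 7 has {1,2,3,5,6,7,8,9}; col 7 has {1,2,3,7,8,9}; box has {1,2,3,6,7,8,9} → only 4 remains.
R9C5 = 9: row 9 has {1,2,3,4,6,7,8}; col 5 has {1,2,3,4,5,6,7,8}; box has {1,2,3,4,5,6,7,8} → only 9 remains.
R9C7 = 5: row 9 has {1,2,3,4,6,7,8,9}; col 7 has {1,2,3,4,7,8,9}; box has {1,2,3,4,6,7,8,9} → only 5 remains.
R1C2 = 3: row 1 has {1,2,4,5,6,7,8}; col 2 has {2,4,5,9}; box has {1,2,5,8} → only 3 remains.
R1C3 = 9: row 1 has {1,2,3,4,5,6,7,8}; col 3 has {1,2,3,4,5,6,7,8}; box has {1,2,3,5,8} → only 9 remains.
R2C1 = 4: row 2 has {1,2,3,5,6,7,8,9}; col 1 has {1,3,5,6,8,9}; box has {1,2,3,5,8,9} → only 4 remains.
R3C1 = 7: row 3 has {1,2,3,4,5,8,9}; col 1 has {1,3,4,5,6,8,9}; box has {1,2,3,4,5,8,9} → only 7 remains.
R3C2 = 6: row 3 has {1,2,3,4,5,7,8,9}; col 2 has {2,3,4,5,9}; box has {1,2,3,4,5,7,8,9} → only 6 remains.

762419385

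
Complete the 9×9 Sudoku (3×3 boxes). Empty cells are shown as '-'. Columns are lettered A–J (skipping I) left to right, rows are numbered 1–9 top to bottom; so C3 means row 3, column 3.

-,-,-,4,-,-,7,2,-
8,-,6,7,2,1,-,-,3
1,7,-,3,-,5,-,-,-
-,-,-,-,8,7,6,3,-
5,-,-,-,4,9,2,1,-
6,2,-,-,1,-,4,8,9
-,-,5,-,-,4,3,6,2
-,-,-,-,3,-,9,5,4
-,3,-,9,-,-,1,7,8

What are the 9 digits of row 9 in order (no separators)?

G2 = 5 (sole candidate).
G3 = 8 (sole candidate).
J3 = 6 (sole candidate).
J4 = 5 (sole candidate).
B5 = 8 (sole candidate).
D5 = 6 (sole candidate).
J5 = 7 (sole candidate).
D6 = 5 (sole candidate).
F6 = 3 (sole candidate).
E7 = 7 (sole candidate).
J1 = 1 (sole candidate).
E3 = 9 (sole candidate).
H3 = 4 (sole candidate).
D4 = 2 (sole candidate).
C5 = 3 (sole candidate).
C6 = 7 (sole candidate).
A7 = 9 (sole candidate).
B7 = 1 (sole candidate).
D7 = 8 (sole candidate).
B8 = 6 (sole candidate).
D8 = 1 (sole candidate).
F8 = 2 (sole candidate).
F9 = 6: row 9 has {1,3,7,8,9}; col 6 has {1,2,3,4,5,7,9}; box has {1,2,3,4,7,8,9} → only 6 remains.
A1 = 3 (sole candidate).
C1 = 9 (sole candidate).
E1 = 6 (sole candidate).
F1 = 8 (sole candidate).
B2 = 4 (sole candidate).
H2 = 9 (sole candidate).
C3 = 2 (sole candidate).
A4 = 4 (sole candidate).
B4 = 9 (sole candidate).
C4 = 1 (sole candidate).
A8 = 7 (sole candidate).
C8 = 8 (sole candidate).
A9 = 2: row 9 has {1,3,6,7,8,9}; col 1 has {1,3,4,5,6,7,8,9}; box has {1,3,5,6,7,8,9} → only 2 remains.
C9 = 4: row 9 has {1,2,3,6,7,8,9}; col 3 has {1,2,3,5,6,7,8,9}; box has {1,2,3,5,6,7,8,9} → only 4 remains.
E9 = 5: row 9 has {1,2,3,4,6,7,8,9}; col 5 has {1,2,3,4,6,7,8,9}; box has {1,2,3,4,6,7,8,9} → only 5 remains.

234956178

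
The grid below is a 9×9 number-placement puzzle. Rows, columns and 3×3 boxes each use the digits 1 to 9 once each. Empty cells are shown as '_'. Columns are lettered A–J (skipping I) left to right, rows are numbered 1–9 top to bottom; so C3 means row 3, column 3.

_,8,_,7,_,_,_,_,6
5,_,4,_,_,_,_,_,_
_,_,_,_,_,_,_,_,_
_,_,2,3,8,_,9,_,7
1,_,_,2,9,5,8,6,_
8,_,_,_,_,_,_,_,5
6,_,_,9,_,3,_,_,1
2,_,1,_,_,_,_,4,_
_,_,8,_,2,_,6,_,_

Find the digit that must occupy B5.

3

A4 = 4: row 4 has {2,3,7,8,9}; col 1 has {1,2,5,6,8}; box has {1,2,8} → only 4 remains.
H4 = 1: row 4 has {2,3,4,7,8,9}; col 8 has {4,6}; box has {5,6,7,8,9} → only 1 remains.
F4 = 6: row 4 has {1,2,3,4,7,8,9}; col 6 has {3,5}; box has {2,3,5,8,9} → only 6 remains.
B4 = 5: row 4 has {1,2,3,4,6,7,8,9}; col 2 has {8}; box has {1,2,4,8} → only 5 remains.
J5 = 4: in row 5, 4 can only go here (every other open cell in that row sees a 4).
H7 = 8: in row 7, 8 can only go here (every other open cell in that row sees an 8).
G7 = 2: in row 7, 2 can only go here (every other open cell in that row sees a 2).
G6 = 3: row 6 has {5,8}; col 7 has {2,6,8,9}; box has {1,4,5,6,7,8,9} → only 3 remains.
H6 = 2: row 6 has {3,5,8}; col 8 has {1,4,6,8}; box has {1,3,4,5,6,7,8,9} → only 2 remains.
F1 = 2: in row 1, 2 can only go here (every other open cell in that row sees a 2).
C7 = 5: in column 3, 5 can only go here (every other open cell in that column sees a 5).
Singles propagation stalls before the target is settled. Branch on A1 (candidates {3,9}).
  Try A1 = 3: this forces C1=9, H1=5, A3=7, C3=6, C6=7; then row 5 has no cell left for 7 — contradiction.
So A1 = 9.
C1 = 3 (sole candidate).
H1 = 5 (sole candidate).
A3 = 7 (sole candidate).
C3 = 6 (sole candidate).
C5 = 7 (sole candidate).
C6 = 9 (sole candidate).
A9 = 3 (sole candidate).
J9 = 9 (sole candidate).
B5 = 3: row 5 has {1,2,4,5,6,7,8,9}; col 2 has {5,8}; box has {1,2,4,5,7,8,9} → only 3 remains.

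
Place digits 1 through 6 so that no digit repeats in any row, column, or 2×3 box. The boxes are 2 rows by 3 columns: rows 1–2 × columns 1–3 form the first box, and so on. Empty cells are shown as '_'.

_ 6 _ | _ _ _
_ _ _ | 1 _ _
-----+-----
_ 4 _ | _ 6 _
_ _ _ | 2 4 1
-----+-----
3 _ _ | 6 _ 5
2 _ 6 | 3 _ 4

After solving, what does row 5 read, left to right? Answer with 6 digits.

314625

R3C4 = 5 (sole candidate).
R3C6 = 3 (sole candidate).
R5C2 = 1: row 5 has {3,5,6}; col 2 has {4,6}; box has {2,3,6} → only 1 remains.
R5C3 = 4: row 5 has {1,3,5,6}; col 3 has {6}; box has {1,2,3,6} → only 4 remains.
R5C5 = 2: row 5 has {1,3,4,5,6}; col 5 has {4,6}; box has {3,4,5,6} → only 2 remains.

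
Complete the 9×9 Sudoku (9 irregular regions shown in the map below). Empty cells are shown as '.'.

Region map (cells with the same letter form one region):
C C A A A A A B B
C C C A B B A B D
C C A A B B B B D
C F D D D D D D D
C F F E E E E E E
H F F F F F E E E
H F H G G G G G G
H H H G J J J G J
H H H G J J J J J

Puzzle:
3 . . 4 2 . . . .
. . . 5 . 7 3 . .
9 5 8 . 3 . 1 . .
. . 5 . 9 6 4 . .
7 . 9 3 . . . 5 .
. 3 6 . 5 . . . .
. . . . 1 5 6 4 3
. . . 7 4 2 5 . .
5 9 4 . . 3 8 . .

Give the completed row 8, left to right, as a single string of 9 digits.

613742589

row 3, column 4 = 6: row 3 has {1,3,5,8,9}; col 4 has {3,4,5,7}; region has {2,3,4,5,8} → only 6 remains.
row 3, column 6 = 4: row 3 has {1,3,5,6,8,9}; col 6 has {2,3,5,6,7}; region has {1,3,7} → only 4 remains.
row 3, column 8 = 2: row 3 has {1,3,4,5,6,8,9}; col 8 has {4,5}; region has {1,3,4,7} → only 2 remains.
row 3, column 9 = 7: row 3 has {1,2,3,4,5,6,8,9}; col 9 has {3}; region has {4,5,6,9} → only 7 remains.
row 5, column 7 = 2: row 5 has {3,5,7,9}; col 7 has {1,3,4,5,6,8}; region has {3,5} → only 2 remains.
row 9, column 4 = 2: row 9 has {3,4,5,8,9}; col 4 has {3,4,5,6,7}; region has {1,3,4,5,6,7} → only 2 remains.
row 1, column 9 = 5: in row 1, 5 can only go here (every other open cell in that row sees a 5).
row 2, column 8 = 9: in row 2, 9 can only go here (every other open cell in that row sees a 9).
row 8, column 8 = 8: row 8 has {2,4,5,7}; col 8 has {2,4,5,9}; region has {1,2,3,4,5,6,7} → only 8 remains.
row 1, column 8 = 6: row 1 has {2,3,4,5}; col 8 has {2,4,5,8,9}; region has {1,2,3,4,5,7,9} → only 6 remains.
row 2, column 5 = 8: row 2 has {3,5,7,9}; col 5 has {1,2,3,4,5,9}; region has {1,2,3,4,5,6,7,9} → only 8 remains.
row 5, column 5 = 6: row 5 has {2,3,5,7,9}; col 5 has {1,2,3,4,5,8,9}; region has {2,3,5} → only 6 remains.
row 7, column 4 = 9: row 7 has {1,3,4,5,6}; col 4 has {2,3,4,5,6,7}; region has {1,2,3,4,5,6,7,8} → only 9 remains.
row 9, column 5 = 7: row 9 has {2,3,4,5,8,9}; col 5 has {1,2,3,4,5,6,8,9}; region has {2,3,4,5,8} → only 7 remains.
row 9, column 8 = 1: row 9 has {2,3,4,5,7,8,9}; col 8 has {2,4,5,6,8,9}; region has {2,3,4,5,7,8} → only 1 remains.
row 9, column 9 = 6: row 9 has {1,2,3,4,5,7,8,9}; col 9 has {3,5,7}; region has {1,2,3,4,5,7,8} → only 6 remains.
row 4, column 8 = 3: row 4 has {4,5,6,9}; col 8 has {1,2,4,5,6,8,9}; region has {4,5,6,7,9} → only 3 remains.
row 6, column 8 = 7: row 6 has {3,5,6}; col 8 has {1,2,3,4,5,6,8,9}; region has {2,3,5,6} → only 7 remains.
row 8, column 9 = 9: row 8 has {2,4,5,7,8}; col 9 has {3,5,6,7}; region has {1,2,3,4,5,6,7,8} → only 9 remains.
row 6, column 7 = 9: row 6 has {3,5,6,7}; col 7 has {1,2,3,4,5,6,8}; region has {2,3,5,6,7} → only 9 remains.
row 1, column 7 = 7: row 1 has {2,3,4,5,6}; col 7 has {1,2,3,4,5,6,8,9}; region has {2,3,4,5,6,8} → only 7 remains.
row 1, column 3 = 1: row 1 has {2,3,4,5,6,7}; col 3 has {4,5,6,8,9}; region has {2,3,4,5,6,7,8} → only 1 remains.
row 1, column 6 = 9: row 1 has {1,2,3,4,5,6,7}; col 6 has {2,3,4,5,6,7}; region has {1,2,3,4,5,6,7,8} → only 9 remains.
row 2, column 3 = 2: row 2 has {3,5,7,8,9}; col 3 has {1,4,5,6,8,9}; region has {3,5,7,9} → only 2 remains.
row 2, column 9 = 1: row 2 has {2,3,5,7,8,9}; col 9 has {3,5,6,7,9}; region has {3,4,5,6,7,9} → only 1 remains.
row 4, column 4 = 8: row 4 has {3,4,5,6,9}; col 4 has {2,3,4,5,6,7,9}; region has {1,3,4,5,6,7,9} → only 8 remains.
row 4, column 9 = 2: row 4 has {3,4,5,6,8,9}; col 9 has {1,3,5,6,7,9}; region has {1,3,4,5,6,7,8,9} → only 2 remains.
row 6, column 4 = 1: row 6 has {3,5,6,7,9}; col 4 has {2,3,4,5,6,7,8,9}; region has {3,5,6,9} → only 1 remains.
row 6, column 6 = 8: row 6 has {1,3,5,6,7,9}; col 6 has {2,3,4,5,6,7,9}; region has {1,3,5,6,9} → only 8 remains.
row 6, column 9 = 4: row 6 has {1,3,5,6,7,8,9}; col 9 has {1,2,3,5,6,7,9}; region has {2,3,5,6,7,9} → only 4 remains.
row 7, column 3 = 7: row 7 has {1,3,4,5,6,9}; col 3 has {1,2,4,5,6,8,9}; region has {4,5,9} → only 7 remains.
row 8, column 3 = 3: row 8 has {2,4,5,7,8,9}; col 3 has {1,2,4,5,6,7,8,9}; region has {4,5,7,9} → only 3 remains.
row 1, column 2 = 8: row 1 has {1,2,3,4,5,6,7,9}; col 2 has {3,5,9}; region has {2,3,5,7,9} → only 8 remains.
row 4, column 1 = 1: row 4 has {2,3,4,5,6,8,9}; col 1 has {3,5,7,9}; region has {2,3,5,7,8,9} → only 1 remains.
row 4, column 2 = 7: row 4 has {1,2,3,4,5,6,8,9}; col 2 has {3,5,8,9}; region has {1,3,5,6,8,9} → only 7 remains.
row 5, column 2 = 4: row 5 has {2,3,5,6,7,9}; col 2 has {3,5,7,8,9}; region has {1,3,5,6,7,8,9} → only 4 remains.
row 5, column 6 = 1: row 5 has {2,3,4,5,6,7,9}; col 6 has {2,3,4,5,6,7,8,9}; region has {2,3,4,5,6,7,9} → only 1 remains.
row 5, column 9 = 8: row 5 has {1,2,3,4,5,6,7,9}; col 9 has {1,2,3,4,5,6,7,9}; region has {1,2,3,4,5,6,7,9} → only 8 remains.
row 6, column 1 = 2: row 6 has {1,3,4,5,6,7,8,9}; col 1 has {1,3,5,7,9}; region has {3,4,5,7,9} → only 2 remains.
row 7, column 1 = 8: row 7 has {1,3,4,5,6,7,9}; col 1 has {1,2,3,5,7,9}; region has {2,3,4,5,7,9} → only 8 remains.
row 7, column 2 = 2: row 7 has {1,3,4,5,6,7,8,9}; col 2 has {3,4,5,7,8,9}; region has {1,3,4,5,6,7,8,9} → only 2 remains.
row 8, column 1 = 6: row 8 has {2,3,4,5,7,8,9}; col 1 has {1,2,3,5,7,8,9}; region has {2,3,4,5,7,8,9} → only 6 remains.
row 8, column 2 = 1: row 8 has {2,3,4,5,6,7,8,9}; col 2 has {2,3,4,5,7,8,9}; region has {2,3,4,5,6,7,8,9} → only 1 remains.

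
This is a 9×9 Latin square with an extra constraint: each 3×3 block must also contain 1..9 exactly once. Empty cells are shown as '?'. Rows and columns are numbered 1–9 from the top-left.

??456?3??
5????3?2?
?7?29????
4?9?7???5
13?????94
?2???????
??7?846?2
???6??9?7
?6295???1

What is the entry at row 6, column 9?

row 4, column 2 = 8 (sole candidate).
row 5, column 4 = 8 (sole candidate).
row 5, column 5 = 2 (sole candidate).
row 5, column 7 = 7 (sole candidate).
row 9, column 6 = 7 (sole candidate).
row 1, column 1 = 2 (hidden single in row 1).
row 1, column 8 = 7 (hidden single in row 1).
row 2, column 4 = 7 (hidden single in row 2).
row 4, column 7 = 2 (hidden single in row 4).
row 6, column 1 = 7 (hidden single in row 6).
row 6, column 6 = 9 (hidden single in row 6).
row 6, column 3 = 5 (hidden single in row 6).
row 5, column 3 = 6 (sole candidate).
row 5, column 6 = 5 (sole candidate).
row 2, column 9 = 6 (hidden single in row 2).
row 3, column 9 = 8 (sole candidate).
row 6, column 9 = 3: row 6 has {2,5,7,9}; col 9 has {1,2,4,5,6,7,8}; box has {2,4,5,7,9} → only 3 remains.

3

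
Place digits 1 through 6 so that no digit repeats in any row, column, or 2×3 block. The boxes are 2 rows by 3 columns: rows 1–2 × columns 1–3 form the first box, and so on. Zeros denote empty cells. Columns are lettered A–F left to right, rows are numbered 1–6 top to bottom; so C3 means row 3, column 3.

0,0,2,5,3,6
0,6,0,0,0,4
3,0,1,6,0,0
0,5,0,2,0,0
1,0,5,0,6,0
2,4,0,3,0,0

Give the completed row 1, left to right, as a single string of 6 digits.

412536

A1 = 4: row 1 has {2,3,5,6}; col 1 has {1,2,3}; box has {2,6} → only 4 remains.
B1 = 1: row 1 has {2,3,4,5,6}; col 2 has {4,5,6}; box has {2,4,6} → only 1 remains.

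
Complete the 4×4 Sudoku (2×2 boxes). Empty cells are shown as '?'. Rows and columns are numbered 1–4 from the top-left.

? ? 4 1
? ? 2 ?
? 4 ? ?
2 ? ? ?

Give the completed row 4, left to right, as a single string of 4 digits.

r1c1 = 3: row 1 has {1,4}; col 1 has {2}; box has {} → only 3 remains.
r1c2 = 2: row 1 has {1,3,4}; col 2 has {4}; box has {3} → only 2 remains.
r2c2 = 1: row 2 has {2}; col 2 has {2,4}; box has {2,3} → only 1 remains.
r2c4 = 3: row 2 has {1,2}; col 4 has {1}; box has {1,2,4} → only 3 remains.
r3c1 = 1: row 3 has {4}; col 1 has {2,3}; box has {2,4} → only 1 remains.
r3c3 = 3: row 3 has {1,4}; col 3 has {2,4}; box has {} → only 3 remains.
r3c4 = 2: row 3 has {1,3,4}; col 4 has {1,3}; box has {3} → only 2 remains.
r4c2 = 3: row 4 has {2}; col 2 has {1,2,4}; box has {1,2,4} → only 3 remains.
r4c3 = 1: row 4 has {2,3}; col 3 has {2,3,4}; box has {2,3} → only 1 remains.
r4c4 = 4: row 4 has {1,2,3}; col 4 has {1,2,3}; box has {1,2,3} → only 4 remains.

2314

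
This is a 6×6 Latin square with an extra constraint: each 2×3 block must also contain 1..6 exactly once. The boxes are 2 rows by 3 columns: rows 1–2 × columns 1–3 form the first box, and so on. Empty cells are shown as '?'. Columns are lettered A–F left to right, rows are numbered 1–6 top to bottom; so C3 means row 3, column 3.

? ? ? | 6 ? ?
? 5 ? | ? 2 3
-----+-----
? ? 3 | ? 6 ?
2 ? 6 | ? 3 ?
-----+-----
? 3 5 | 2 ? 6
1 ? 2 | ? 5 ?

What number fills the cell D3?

A5 = 4 (sole candidate).
E5 = 1 (sole candidate).
B6 = 6 (sole candidate).
F6 = 4 (sole candidate).
A1 = 3 (sole candidate).
E1 = 4 (sole candidate).
A2 = 6 (sole candidate).
D2 = 1 (sole candidate).
A3 = 5 (sole candidate).
D3 = 4: row 3 has {3,5,6}; col 4 has {1,2,6}; box has {3,6} → only 4 remains.

4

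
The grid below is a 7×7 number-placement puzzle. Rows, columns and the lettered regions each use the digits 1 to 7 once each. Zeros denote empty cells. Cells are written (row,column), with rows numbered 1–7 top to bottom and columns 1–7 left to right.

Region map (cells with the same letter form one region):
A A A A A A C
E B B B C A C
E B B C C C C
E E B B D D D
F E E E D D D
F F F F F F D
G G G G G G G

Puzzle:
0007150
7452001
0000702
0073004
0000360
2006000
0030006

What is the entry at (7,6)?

(1,7) = 3 (sole candidate).
(2,5) = 6 (sole candidate).
(2,6) = 3 (sole candidate).
(3,6) = 4 (sole candidate).
(3,4) = 5 (sole candidate).
(3,1) = 3 (hidden single in row 3).
(5,7) = 7 (hidden single in row 5).
(6,7) = 5 (sole candidate).
(4,5) = 2 (sole candidate).
(4,6) = 1 (sole candidate).
(6,5) = 4 (sole candidate).
(6,6) = 7 (sole candidate).
(7,5) = 5 (sole candidate).
(7,6) = 2: row 7 has {3,5,6}; col 6 has {1,3,4,5,6,7}; region has {3,5,6} → only 2 remains.

2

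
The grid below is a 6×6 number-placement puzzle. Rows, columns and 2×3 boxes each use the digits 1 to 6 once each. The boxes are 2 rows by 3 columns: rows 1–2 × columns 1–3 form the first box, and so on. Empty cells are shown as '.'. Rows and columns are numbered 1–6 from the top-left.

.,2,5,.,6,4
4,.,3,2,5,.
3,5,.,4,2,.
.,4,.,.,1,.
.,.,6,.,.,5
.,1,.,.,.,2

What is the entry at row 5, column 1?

2

row 1, column 1 = 1: row 1 has {2,4,5,6}; col 1 has {3,4}; box has {2,3,4,5} → only 1 remains.
row 1, column 4 = 3: row 1 has {1,2,4,5,6}; col 4 has {2,4}; box has {2,4,5,6} → only 3 remains.
row 2, column 2 = 6: row 2 has {2,3,4,5}; col 2 has {1,2,4,5}; box has {1,2,3,4,5} → only 6 remains.
row 2, column 6 = 1: row 2 has {2,3,4,5,6}; col 6 has {2,4,5}; box has {2,3,4,5,6} → only 1 remains.
row 3, column 3 = 1: row 3 has {2,3,4,5}; col 3 has {3,5,6}; box has {3,4,5} → only 1 remains.
row 3, column 6 = 6: row 3 has {1,2,3,4,5}; col 6 has {1,2,4,5}; box has {1,2,4} → only 6 remains.
row 4, column 3 = 2: row 4 has {1,4}; col 3 has {1,3,5,6}; box has {1,3,4,5} → only 2 remains.
row 4, column 4 = 5: row 4 has {1,2,4}; col 4 has {2,3,4}; box has {1,2,4,6} → only 5 remains.
row 4, column 6 = 3: row 4 has {1,2,4,5}; col 6 has {1,2,4,5,6}; box has {1,2,4,5,6} → only 3 remains.
row 5, column 1 = 2: row 5 has {5,6}; col 1 has {1,3,4}; box has {1,6} → only 2 remains.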